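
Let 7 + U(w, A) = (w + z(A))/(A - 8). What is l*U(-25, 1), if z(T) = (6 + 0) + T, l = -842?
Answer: 26102/7 ≈ 3728.9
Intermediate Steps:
z(T) = 6 + T
U(w, A) = -7 + (6 + A + w)/(-8 + A) (U(w, A) = -7 + (w + (6 + A))/(A - 8) = -7 + (6 + A + w)/(-8 + A))
l*U(-25, 1) = -842*(62 - 25 - 6*1)/(-8 + 1) = -842*(62 - 25 - 6)/(-7) = -(-842)*31/7 = -842*(-31/7) = 26102/7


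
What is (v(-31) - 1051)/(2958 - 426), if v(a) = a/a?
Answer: -175/422 ≈ -0.41469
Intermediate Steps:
v(a) = 1
(v(-31) - 1051)/(2958 - 426) = (1 - 1051)/(2958 - 426) = -1050/2532 = -1050*1/2532 = -175/422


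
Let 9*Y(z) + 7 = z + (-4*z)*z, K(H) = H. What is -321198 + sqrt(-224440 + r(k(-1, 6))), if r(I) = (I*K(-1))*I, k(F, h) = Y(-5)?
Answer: -321198 + 2*I*sqrt(4548046)/9 ≈ -3.212e+5 + 473.91*I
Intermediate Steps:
Y(z) = -7/9 - 4*z**2/9 + z/9 (Y(z) = -7/9 + (z + (-4*z)*z)/9 = -7/9 + (z - 4*z**2)/9 = -7/9 + (-4*z**2/9 + z/9) = -7/9 - 4*z**2/9 + z/9)
k(F, h) = -112/9 (k(F, h) = -7/9 - 4/9*(-5)**2 + (1/9)*(-5) = -7/9 - 4/9*25 - 5/9 = -7/9 - 100/9 - 5/9 = -112/9)
r(I) = -I**2 (r(I) = (I*(-1))*I = (-I)*I = -I**2)
-321198 + sqrt(-224440 + r(k(-1, 6))) = -321198 + sqrt(-224440 - (-112/9)**2) = -321198 + sqrt(-224440 - 1*12544/81) = -321198 + sqrt(-224440 - 12544/81) = -321198 + sqrt(-18192184/81) = -321198 + 2*I*sqrt(4548046)/9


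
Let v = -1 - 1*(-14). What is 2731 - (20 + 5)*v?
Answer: 2406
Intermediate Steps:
v = 13 (v = -1 + 14 = 13)
2731 - (20 + 5)*v = 2731 - (20 + 5)*13 = 2731 - 25*13 = 2731 - 1*325 = 2731 - 325 = 2406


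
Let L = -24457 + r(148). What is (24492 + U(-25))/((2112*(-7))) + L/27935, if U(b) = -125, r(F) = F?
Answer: -4015739/1594560 ≈ -2.5184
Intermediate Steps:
L = -24309 (L = -24457 + 148 = -24309)
(24492 + U(-25))/((2112*(-7))) + L/27935 = (24492 - 125)/((2112*(-7))) - 24309/27935 = 24367/(-14784) - 24309*1/27935 = 24367*(-1/14784) - 657/755 = -3481/2112 - 657/755 = -4015739/1594560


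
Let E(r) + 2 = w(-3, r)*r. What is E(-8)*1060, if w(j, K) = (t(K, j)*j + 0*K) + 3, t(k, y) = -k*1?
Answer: 175960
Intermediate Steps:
t(k, y) = -k
w(j, K) = 3 - K*j (w(j, K) = ((-K)*j + 0*K) + 3 = (-K*j + 0) + 3 = -K*j + 3 = 3 - K*j)
E(r) = -2 + r*(3 + 3*r) (E(r) = -2 + (3 - 1*r*(-3))*r = -2 + (3 + 3*r)*r = -2 + r*(3 + 3*r))
E(-8)*1060 = (-2 + 3*(-8) + 3*(-8)²)*1060 = (-2 - 24 + 3*64)*1060 = (-2 - 24 + 192)*1060 = 166*1060 = 175960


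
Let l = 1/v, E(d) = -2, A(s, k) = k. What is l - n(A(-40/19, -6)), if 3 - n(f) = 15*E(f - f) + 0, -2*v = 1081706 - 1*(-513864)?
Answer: -26326906/797785 ≈ -33.000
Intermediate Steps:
v = -797785 (v = -(1081706 - 1*(-513864))/2 = -(1081706 + 513864)/2 = -½*1595570 = -797785)
n(f) = 33 (n(f) = 3 - (15*(-2) + 0) = 3 - (-30 + 0) = 3 - 1*(-30) = 3 + 30 = 33)
l = -1/797785 (l = 1/(-797785) = -1/797785 ≈ -1.2535e-6)
l - n(A(-40/19, -6)) = -1/797785 - 1*33 = -1/797785 - 33 = -26326906/797785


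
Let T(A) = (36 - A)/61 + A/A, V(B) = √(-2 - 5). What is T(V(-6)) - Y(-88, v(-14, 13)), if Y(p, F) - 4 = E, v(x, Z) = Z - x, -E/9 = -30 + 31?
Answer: 402/61 - I*√7/61 ≈ 6.5902 - 0.043373*I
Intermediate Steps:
E = -9 (E = -9*(-30 + 31) = -9*1 = -9)
V(B) = I*√7 (V(B) = √(-7) = I*√7)
Y(p, F) = -5 (Y(p, F) = 4 - 9 = -5)
T(A) = 97/61 - A/61 (T(A) = (36 - A)*(1/61) + 1 = (36/61 - A/61) + 1 = 97/61 - A/61)
T(V(-6)) - Y(-88, v(-14, 13)) = (97/61 - I*√7/61) - 1*(-5) = (97/61 - I*√7/61) + 5 = 402/61 - I*√7/61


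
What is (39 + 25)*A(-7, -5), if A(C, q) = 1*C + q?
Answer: -768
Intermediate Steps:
A(C, q) = C + q
(39 + 25)*A(-7, -5) = (39 + 25)*(-7 - 5) = 64*(-12) = -768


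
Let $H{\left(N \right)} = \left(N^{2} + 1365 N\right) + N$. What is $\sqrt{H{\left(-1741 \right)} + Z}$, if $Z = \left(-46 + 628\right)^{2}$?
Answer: $\sqrt{991599} \approx 995.79$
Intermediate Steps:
$Z = 338724$ ($Z = 582^{2} = 338724$)
$H{\left(N \right)} = N^{2} + 1366 N$
$\sqrt{H{\left(-1741 \right)} + Z} = \sqrt{- 1741 \left(1366 - 1741\right) + 338724} = \sqrt{\left(-1741\right) \left(-375\right) + 338724} = \sqrt{652875 + 338724} = \sqrt{991599}$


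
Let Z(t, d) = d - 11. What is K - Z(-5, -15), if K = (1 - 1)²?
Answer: 26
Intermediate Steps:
Z(t, d) = -11 + d
K = 0 (K = 0² = 0)
K - Z(-5, -15) = 0 - (-11 - 15) = 0 - 1*(-26) = 0 + 26 = 26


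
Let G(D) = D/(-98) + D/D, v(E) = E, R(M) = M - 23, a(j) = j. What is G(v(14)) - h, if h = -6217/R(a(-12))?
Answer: -6187/35 ≈ -176.77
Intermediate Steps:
R(M) = -23 + M
h = 6217/35 (h = -6217/(-23 - 12) = -6217/(-35) = -6217*(-1/35) = 6217/35 ≈ 177.63)
G(D) = 1 - D/98 (G(D) = D*(-1/98) + 1 = -D/98 + 1 = 1 - D/98)
G(v(14)) - h = (1 - 1/98*14) - 1*6217/35 = (1 - ⅐) - 6217/35 = 6/7 - 6217/35 = -6187/35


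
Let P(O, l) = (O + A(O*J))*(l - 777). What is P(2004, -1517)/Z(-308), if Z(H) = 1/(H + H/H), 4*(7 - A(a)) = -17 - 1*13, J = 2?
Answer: 1421544773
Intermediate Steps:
A(a) = 29/2 (A(a) = 7 - (-17 - 1*13)/4 = 7 - (-17 - 13)/4 = 7 - ¼*(-30) = 7 + 15/2 = 29/2)
P(O, l) = (-777 + l)*(29/2 + O) (P(O, l) = (O + 29/2)*(l - 777) = (29/2 + O)*(-777 + l) = (-777 + l)*(29/2 + O))
Z(H) = 1/(1 + H) (Z(H) = 1/(H + 1) = 1/(1 + H))
P(2004, -1517)/Z(-308) = (-22533/2 - 777*2004 + (29/2)*(-1517) + 2004*(-1517))/(1/(1 - 308)) = (-22533/2 - 1557108 - 43993/2 - 3040068)/(1/(-307)) = -4630439/(-1/307) = -4630439*(-307) = 1421544773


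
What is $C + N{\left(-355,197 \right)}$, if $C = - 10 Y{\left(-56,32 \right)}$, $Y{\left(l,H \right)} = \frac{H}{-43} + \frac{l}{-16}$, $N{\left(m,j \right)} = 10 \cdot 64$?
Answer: $\frac{26335}{43} \approx 612.44$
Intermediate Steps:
$N{\left(m,j \right)} = 640$
$Y{\left(l,H \right)} = - \frac{l}{16} - \frac{H}{43}$ ($Y{\left(l,H \right)} = H \left(- \frac{1}{43}\right) + l \left(- \frac{1}{16}\right) = - \frac{H}{43} - \frac{l}{16} = - \frac{l}{16} - \frac{H}{43}$)
$C = - \frac{1185}{43}$ ($C = - 10 \left(\left(- \frac{1}{16}\right) \left(-56\right) - \frac{32}{43}\right) = - 10 \left(\frac{7}{2} - \frac{32}{43}\right) = \left(-10\right) \frac{237}{86} = - \frac{1185}{43} \approx -27.558$)
$C + N{\left(-355,197 \right)} = - \frac{1185}{43} + 640 = \frac{26335}{43}$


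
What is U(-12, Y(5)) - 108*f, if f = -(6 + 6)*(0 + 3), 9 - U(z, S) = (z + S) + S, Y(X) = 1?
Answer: 3907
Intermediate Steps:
U(z, S) = 9 - z - 2*S (U(z, S) = 9 - ((z + S) + S) = 9 - ((S + z) + S) = 9 - (z + 2*S) = 9 + (-z - 2*S) = 9 - z - 2*S)
f = -36 (f = -12*3 = -1*36 = -36)
U(-12, Y(5)) - 108*f = (9 - 1*(-12) - 2*1) - 108*(-36) = (9 + 12 - 2) + 3888 = 19 + 3888 = 3907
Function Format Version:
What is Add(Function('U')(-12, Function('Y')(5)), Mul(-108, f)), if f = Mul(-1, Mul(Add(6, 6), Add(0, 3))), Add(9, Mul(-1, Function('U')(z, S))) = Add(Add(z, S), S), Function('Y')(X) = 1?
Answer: 3907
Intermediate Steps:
Function('U')(z, S) = Add(9, Mul(-1, z), Mul(-2, S)) (Function('U')(z, S) = Add(9, Mul(-1, Add(Add(z, S), S))) = Add(9, Mul(-1, Add(Add(S, z), S))) = Add(9, Mul(-1, Add(z, Mul(2, S)))) = Add(9, Add(Mul(-1, z), Mul(-2, S))) = Add(9, Mul(-1, z), Mul(-2, S)))
f = -36 (f = Mul(-1, Mul(12, 3)) = Mul(-1, 36) = -36)
Add(Function('U')(-12, Function('Y')(5)), Mul(-108, f)) = Add(Add(9, Mul(-1, -12), Mul(-2, 1)), Mul(-108, -36)) = Add(Add(9, 12, -2), 3888) = Add(19, 3888) = 3907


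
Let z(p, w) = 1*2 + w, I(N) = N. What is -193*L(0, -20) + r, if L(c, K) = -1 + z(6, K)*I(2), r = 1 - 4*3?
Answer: 7130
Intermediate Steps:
r = -11 (r = 1 - 12 = -11)
z(p, w) = 2 + w
L(c, K) = 3 + 2*K (L(c, K) = -1 + (2 + K)*2 = -1 + (4 + 2*K) = 3 + 2*K)
-193*L(0, -20) + r = -193*(3 + 2*(-20)) - 11 = -193*(3 - 40) - 11 = -193*(-37) - 11 = 7141 - 11 = 7130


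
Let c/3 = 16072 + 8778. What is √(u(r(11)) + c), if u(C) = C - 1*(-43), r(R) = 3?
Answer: 2*√18649 ≈ 273.12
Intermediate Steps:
u(C) = 43 + C (u(C) = C + 43 = 43 + C)
c = 74550 (c = 3*(16072 + 8778) = 3*24850 = 74550)
√(u(r(11)) + c) = √((43 + 3) + 74550) = √(46 + 74550) = √74596 = 2*√18649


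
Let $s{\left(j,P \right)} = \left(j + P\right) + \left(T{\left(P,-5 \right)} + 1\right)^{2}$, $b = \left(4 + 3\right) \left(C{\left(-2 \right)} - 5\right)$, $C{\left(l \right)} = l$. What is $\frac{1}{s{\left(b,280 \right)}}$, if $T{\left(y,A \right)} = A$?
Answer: $\frac{1}{247} \approx 0.0040486$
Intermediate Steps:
$b = -49$ ($b = \left(4 + 3\right) \left(-2 - 5\right) = 7 \left(-7\right) = -49$)
$s{\left(j,P \right)} = 16 + P + j$ ($s{\left(j,P \right)} = \left(j + P\right) + \left(-5 + 1\right)^{2} = \left(P + j\right) + \left(-4\right)^{2} = \left(P + j\right) + 16 = 16 + P + j$)
$\frac{1}{s{\left(b,280 \right)}} = \frac{1}{16 + 280 - 49} = \frac{1}{247}$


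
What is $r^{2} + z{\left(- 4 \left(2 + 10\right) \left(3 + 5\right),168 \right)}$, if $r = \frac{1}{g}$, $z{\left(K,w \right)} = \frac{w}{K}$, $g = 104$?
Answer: $- \frac{4731}{10816} \approx -0.43741$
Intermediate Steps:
$r = \frac{1}{104} \approx 0.0096154$
$r^{2} + z{\left(- 4 \left(2 + 10\right) \left(3 + 5\right),168 \right)} = \left(\frac{1}{104}\right)^{2} + \frac{168}{\left(-4\right) \left(2 + 10\right) \left(3 + 5\right)} = \frac{1}{10816} + \frac{168}{\left(-4\right) 12 \cdot 8} = \frac{1}{10816} + \frac{168}{\left(-4\right) 96} = \frac{1}{10816} + \frac{168}{-384} = \frac{1}{10816} + 168 \left(- \frac{1}{384}\right) = \frac{1}{10816} - \frac{7}{16} = - \frac{4731}{10816}$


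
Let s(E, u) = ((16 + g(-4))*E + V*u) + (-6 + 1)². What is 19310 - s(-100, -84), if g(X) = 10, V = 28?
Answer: 24237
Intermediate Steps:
s(E, u) = 25 + 26*E + 28*u (s(E, u) = ((16 + 10)*E + 28*u) + (-6 + 1)² = (26*E + 28*u) + (-5)² = (26*E + 28*u) + 25 = 25 + 26*E + 28*u)
19310 - s(-100, -84) = 19310 - (25 + 26*(-100) + 28*(-84)) = 19310 - (25 - 2600 - 2352) = 19310 - 1*(-4927) = 19310 + 4927 = 24237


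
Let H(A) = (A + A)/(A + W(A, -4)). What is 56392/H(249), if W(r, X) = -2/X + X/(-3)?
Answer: 21217490/747 ≈ 28404.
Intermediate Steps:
W(r, X) = -2/X - X/3 (W(r, X) = -2/X + X*(-1/3) = -2/X - X/3)
H(A) = 2*A/(11/6 + A) (H(A) = (A + A)/(A + (-2/(-4) - 1/3*(-4))) = (2*A)/(A + (-2*(-1/4) + 4/3)) = (2*A)/(A + (1/2 + 4/3)) = (2*A)/(A + 11/6) = (2*A)/(11/6 + A) = 2*A/(11/6 + A))
56392/H(249) = 56392/((12*249/(11 + 6*249))) = 56392/((12*249/(11 + 1494))) = 56392/((12*249/1505)) = 56392/((12*249*(1/1505))) = 56392/(2988/1505) = 56392*(1505/2988) = 21217490/747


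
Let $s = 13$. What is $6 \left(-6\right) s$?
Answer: $-468$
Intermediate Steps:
$6 \left(-6\right) s = 6 \left(-6\right) 13 = \left(-36\right) 13 = -468$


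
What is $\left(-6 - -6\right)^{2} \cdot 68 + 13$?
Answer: $13$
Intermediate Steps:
$\left(-6 - -6\right)^{2} \cdot 68 + 13 = \left(-6 + 6\right)^{2} \cdot 68 + 13 = 0^{2} \cdot 68 + 13 = 0 \cdot 68 + 13 = 0 + 13 = 13$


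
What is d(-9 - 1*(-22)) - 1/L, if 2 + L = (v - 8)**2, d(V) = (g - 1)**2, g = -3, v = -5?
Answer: 2671/167 ≈ 15.994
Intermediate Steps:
d(V) = 16 (d(V) = (-3 - 1)**2 = (-4)**2 = 16)
L = 167 (L = -2 + (-5 - 8)**2 = -2 + (-13)**2 = -2 + 169 = 167)
d(-9 - 1*(-22)) - 1/L = 16 - 1/167 = 2671/167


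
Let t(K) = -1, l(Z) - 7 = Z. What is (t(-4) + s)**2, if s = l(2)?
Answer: 64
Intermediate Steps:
l(Z) = 7 + Z
s = 9 (s = 7 + 2 = 9)
(t(-4) + s)**2 = (-1 + 9)**2 = 8**2 = 64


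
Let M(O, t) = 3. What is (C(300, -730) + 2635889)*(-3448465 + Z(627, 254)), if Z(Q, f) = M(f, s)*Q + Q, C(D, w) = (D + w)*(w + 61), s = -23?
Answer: -10074458600963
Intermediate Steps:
C(D, w) = (61 + w)*(D + w) (C(D, w) = (D + w)*(61 + w) = (61 + w)*(D + w))
Z(Q, f) = 4*Q (Z(Q, f) = 3*Q + Q = 4*Q)
(C(300, -730) + 2635889)*(-3448465 + Z(627, 254)) = (((-730)² + 61*300 + 61*(-730) + 300*(-730)) + 2635889)*(-3448465 + 4*627) = ((532900 + 18300 - 44530 - 219000) + 2635889)*(-3448465 + 2508) = (287670 + 2635889)*(-3445957) = 2923559*(-3445957) = -10074458600963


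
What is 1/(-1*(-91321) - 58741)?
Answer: 1/32580 ≈ 3.0694e-5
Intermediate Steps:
1/(-1*(-91321) - 58741) = 1/(91321 - 58741) = 1/32580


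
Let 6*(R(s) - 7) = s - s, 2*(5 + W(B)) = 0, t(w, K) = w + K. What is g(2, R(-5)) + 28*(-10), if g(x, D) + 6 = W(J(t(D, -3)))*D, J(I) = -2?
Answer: -321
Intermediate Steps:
t(w, K) = K + w
W(B) = -5 (W(B) = -5 + (½)*0 = -5 + 0 = -5)
R(s) = 7 (R(s) = 7 + (s - s)/6 = 7 + (⅙)*0 = 7 + 0 = 7)
g(x, D) = -6 - 5*D
g(2, R(-5)) + 28*(-10) = (-6 - 5*7) + 28*(-10) = (-6 - 35) - 280 = -41 - 280 = -321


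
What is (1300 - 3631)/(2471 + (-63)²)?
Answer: -333/920 ≈ -0.36196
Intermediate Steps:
(1300 - 3631)/(2471 + (-63)²) = -2331/(2471 + 3969) = -2331/6440 = -2331*1/6440 = -333/920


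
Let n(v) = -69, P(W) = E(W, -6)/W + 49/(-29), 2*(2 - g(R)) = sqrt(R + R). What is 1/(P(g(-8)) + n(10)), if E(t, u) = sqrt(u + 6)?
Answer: -29/2050 ≈ -0.014146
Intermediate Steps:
E(t, u) = sqrt(6 + u)
g(R) = 2 - sqrt(2)*sqrt(R)/2 (g(R) = 2 - sqrt(R + R)/2 = 2 - sqrt(2)*sqrt(R)/2)
P(W) = -49/29 (P(W) = sqrt(6 - 6)/W + 49/(-29) = sqrt(0)/W + 49*(-1/29) = 0/W - 49/29 = 0 - 49/29 = -49/29)
1/(P(g(-8)) + n(10)) = 1/(-49/29 - 69) = 1/(-2050/29) = -29/2050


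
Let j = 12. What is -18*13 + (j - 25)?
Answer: -247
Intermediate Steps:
-18*13 + (j - 25) = -18*13 + (12 - 25) = -234 - 13 = -247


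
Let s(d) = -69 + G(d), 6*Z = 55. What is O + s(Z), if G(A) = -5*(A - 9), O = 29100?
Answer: 174181/6 ≈ 29030.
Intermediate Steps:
G(A) = 45 - 5*A (G(A) = -5*(-9 + A) = 45 - 5*A)
Z = 55/6 (Z = (1/6)*55 = 55/6 ≈ 9.1667)
s(d) = -24 - 5*d (s(d) = -69 + (45 - 5*d) = -24 - 5*d)
O + s(Z) = 29100 + (-24 - 5*55/6) = 29100 + (-24 - 275/6) = 29100 - 419/6 = 174181/6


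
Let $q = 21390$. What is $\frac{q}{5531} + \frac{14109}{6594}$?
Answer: $\frac{73027513}{12157138} \approx 6.007$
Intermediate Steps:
$\frac{q}{5531} + \frac{14109}{6594} = \frac{21390}{5531} + \frac{14109}{6594} = 21390 \cdot \frac{1}{5531} + 14109 \cdot \frac{1}{6594} = \frac{21390}{5531} + \frac{4703}{2198} = \frac{73027513}{12157138}$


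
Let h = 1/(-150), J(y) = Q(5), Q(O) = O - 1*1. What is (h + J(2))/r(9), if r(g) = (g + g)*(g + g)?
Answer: 599/48600 ≈ 0.012325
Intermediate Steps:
r(g) = 4*g² (r(g) = (2*g)*(2*g) = 4*g²)
Q(O) = -1 + O (Q(O) = O - 1 = -1 + O)
J(y) = 4 (J(y) = -1 + 5 = 4)
h = -1/150 ≈ -0.0066667
(h + J(2))/r(9) = (-1/150 + 4)/((4*9²)) = 599/(150*((4*81))) = (599/150)/324 = (599/150)*(1/324) = 599/48600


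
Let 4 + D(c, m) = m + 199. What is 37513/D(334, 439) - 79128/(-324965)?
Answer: 12240579197/206027810 ≈ 59.412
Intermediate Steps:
D(c, m) = 195 + m (D(c, m) = -4 + (m + 199) = -4 + (199 + m) = 195 + m)
37513/D(334, 439) - 79128/(-324965) = 37513/(195 + 439) - 79128/(-324965) = 37513/634 - 79128*(-1/324965) = 37513*(1/634) + 79128/324965 = 37513/634 + 79128/324965 = 12240579197/206027810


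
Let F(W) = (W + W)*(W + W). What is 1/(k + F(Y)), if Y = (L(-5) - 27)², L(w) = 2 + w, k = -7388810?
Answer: -1/4148810 ≈ -2.4103e-7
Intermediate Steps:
Y = 900 (Y = ((2 - 5) - 27)² = (-3 - 27)² = (-30)² = 900)
F(W) = 4*W² (F(W) = (2*W)*(2*W) = 4*W²)
1/(k + F(Y)) = 1/(-7388810 + 4*900²) = 1/(-7388810 + 4*810000) = 1/(-7388810 + 3240000) = 1/(-4148810) = -1/4148810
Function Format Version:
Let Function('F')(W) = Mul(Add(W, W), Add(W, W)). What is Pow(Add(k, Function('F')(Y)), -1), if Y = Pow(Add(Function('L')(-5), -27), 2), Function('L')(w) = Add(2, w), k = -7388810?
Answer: Rational(-1, 4148810) ≈ -2.4103e-7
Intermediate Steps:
Y = 900 (Y = Pow(Add(Add(2, -5), -27), 2) = Pow(Add(-3, -27), 2) = Pow(-30, 2) = 900)
Function('F')(W) = Mul(4, Pow(W, 2)) (Function('F')(W) = Mul(Mul(2, W), Mul(2, W)) = Mul(4, Pow(W, 2)))
Pow(Add(k, Function('F')(Y)), -1) = Pow(Add(-7388810, Mul(4, Pow(900, 2))), -1) = Pow(Add(-7388810, Mul(4, 810000)), -1) = Pow(Add(-7388810, 3240000), -1) = Pow(-4148810, -1) = Rational(-1, 4148810)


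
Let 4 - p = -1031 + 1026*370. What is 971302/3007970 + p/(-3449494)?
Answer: 2244636371819/5187987233590 ≈ 0.43266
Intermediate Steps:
p = -378585 (p = 4 - (-1031 + 1026*370) = 4 - (-1031 + 379620) = 4 - 1*378589 = 4 - 378589 = -378585)
971302/3007970 + p/(-3449494) = 971302/3007970 - 378585/(-3449494) = 971302*(1/3007970) - 378585*(-1/3449494) = 485651/1503985 + 378585/3449494 = 2244636371819/5187987233590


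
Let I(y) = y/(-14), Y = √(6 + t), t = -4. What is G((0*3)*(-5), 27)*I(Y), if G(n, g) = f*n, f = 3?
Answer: 0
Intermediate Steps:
G(n, g) = 3*n
Y = √2 (Y = √(6 - 4) = √2 ≈ 1.4142)
I(y) = -y/14 (I(y) = y*(-1/14) = -y/14)
G((0*3)*(-5), 27)*I(Y) = (3*((0*3)*(-5)))*(-√2/14) = (3*(0*(-5)))*(-√2/14) = (3*0)*(-√2/14) = 0*(-√2/14) = 0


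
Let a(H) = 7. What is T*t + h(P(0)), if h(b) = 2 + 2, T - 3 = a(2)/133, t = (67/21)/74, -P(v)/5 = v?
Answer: 60995/14763 ≈ 4.1316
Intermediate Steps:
P(v) = -5*v
t = 67/1554 (t = (67*(1/21))*(1/74) = (67/21)*(1/74) = 67/1554 ≈ 0.043115)
T = 58/19 (T = 3 + 7/133 = 3 + 7*(1/133) = 3 + 1/19 = 58/19 ≈ 3.0526)
h(b) = 4
T*t + h(P(0)) = (58/19)*(67/1554) + 4 = 1943/14763 + 4 = 60995/14763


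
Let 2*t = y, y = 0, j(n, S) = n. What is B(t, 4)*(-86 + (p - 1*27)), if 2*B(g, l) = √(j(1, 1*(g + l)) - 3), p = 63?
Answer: -25*I*√2 ≈ -35.355*I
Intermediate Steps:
t = 0 (t = (½)*0 = 0)
B(g, l) = I*√2/2 (B(g, l) = √(1 - 3)/2 = √(-2)/2 = (I*√2)/2 = I*√2/2)
B(t, 4)*(-86 + (p - 1*27)) = (I*√2/2)*(-86 + (63 - 1*27)) = (I*√2/2)*(-86 + (63 - 27)) = (I*√2/2)*(-86 + 36) = (I*√2/2)*(-50) = -25*I*√2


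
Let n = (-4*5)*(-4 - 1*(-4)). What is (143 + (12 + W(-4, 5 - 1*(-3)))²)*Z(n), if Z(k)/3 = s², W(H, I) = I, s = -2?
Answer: 6516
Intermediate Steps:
n = 0 (n = -20*(-4 + 4) = -20*0 = 0)
Z(k) = 12 (Z(k) = 3*(-2)² = 3*4 = 12)
(143 + (12 + W(-4, 5 - 1*(-3)))²)*Z(n) = (143 + (12 + (5 - 1*(-3)))²)*12 = (143 + (12 + (5 + 3))²)*12 = (143 + (12 + 8)²)*12 = (143 + 20²)*12 = (143 + 400)*12 = 543*12 = 6516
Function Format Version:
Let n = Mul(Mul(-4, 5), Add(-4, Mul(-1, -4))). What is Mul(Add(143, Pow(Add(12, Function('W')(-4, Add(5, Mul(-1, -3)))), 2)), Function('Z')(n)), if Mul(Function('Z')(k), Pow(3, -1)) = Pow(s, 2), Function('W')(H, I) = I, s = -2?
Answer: 6516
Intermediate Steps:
n = 0 (n = Mul(-20, Add(-4, 4)) = Mul(-20, 0) = 0)
Function('Z')(k) = 12 (Function('Z')(k) = Mul(3, Pow(-2, 2)) = Mul(3, 4) = 12)
Mul(Add(143, Pow(Add(12, Function('W')(-4, Add(5, Mul(-1, -3)))), 2)), Function('Z')(n)) = Mul(Add(143, Pow(Add(12, Add(5, Mul(-1, -3))), 2)), 12) = Mul(Add(143, Pow(Add(12, Add(5, 3)), 2)), 12) = Mul(Add(143, Pow(Add(12, 8), 2)), 12) = Mul(Add(143, Pow(20, 2)), 12) = Mul(Add(143, 400), 12) = Mul(543, 12) = 6516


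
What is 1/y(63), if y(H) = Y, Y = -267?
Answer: -1/267 ≈ -0.0037453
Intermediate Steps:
y(H) = -267
1/y(63) = 1/(-267) = -1/267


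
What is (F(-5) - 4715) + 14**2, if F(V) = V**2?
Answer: -4494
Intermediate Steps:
(F(-5) - 4715) + 14**2 = ((-5)**2 - 4715) + 14**2 = (25 - 4715) + 196 = -4690 + 196 = -4494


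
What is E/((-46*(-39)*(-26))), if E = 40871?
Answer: -1777/2028 ≈ -0.87623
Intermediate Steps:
E/((-46*(-39)*(-26))) = 40871/((-46*(-39)*(-26))) = 40871/((1794*(-26))) = 40871/(-46644) = 40871*(-1/46644) = -1777/2028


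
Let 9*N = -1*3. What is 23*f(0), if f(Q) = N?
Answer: -23/3 ≈ -7.6667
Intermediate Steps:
N = -1/3 (N = (-1*3)/9 = (1/9)*(-3) = -1/3 ≈ -0.33333)
f(Q) = -1/3
23*f(0) = 23*(-1/3) = -23/3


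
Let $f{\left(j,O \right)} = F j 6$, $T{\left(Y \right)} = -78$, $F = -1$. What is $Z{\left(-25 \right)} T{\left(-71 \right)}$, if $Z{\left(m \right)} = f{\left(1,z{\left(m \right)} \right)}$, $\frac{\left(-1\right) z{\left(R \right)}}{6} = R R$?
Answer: $468$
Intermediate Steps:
$z{\left(R \right)} = - 6 R^{2}$ ($z{\left(R \right)} = - 6 R R = - 6 R^{2}$)
$f{\left(j,O \right)} = - 6 j$ ($f{\left(j,O \right)} = - j 6 = - 6 j$)
$Z{\left(m \right)} = -6$ ($Z{\left(m \right)} = \left(-6\right) 1 = -6$)
$Z{\left(-25 \right)} T{\left(-71 \right)} = \left(-6\right) \left(-78\right) = 468$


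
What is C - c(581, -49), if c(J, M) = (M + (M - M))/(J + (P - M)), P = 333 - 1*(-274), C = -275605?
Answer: -340923336/1237 ≈ -2.7561e+5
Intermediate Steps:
P = 607 (P = 333 + 274 = 607)
c(J, M) = M/(607 + J - M) (c(J, M) = (M + (M - M))/(J + (607 - M)) = (M + 0)/(607 + J - M) = M/(607 + J - M))
C - c(581, -49) = -275605 - (-49)/(607 + 581 - 1*(-49)) = -275605 - (-49)/(607 + 581 + 49) = -275605 - (-49)/1237 = -275605 - 1*(-49/1237) = -275605 + 49/1237 = -340923336/1237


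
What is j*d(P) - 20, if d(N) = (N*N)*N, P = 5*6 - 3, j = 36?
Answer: 708568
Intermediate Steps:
P = 27 (P = 30 - 3 = 27)
d(N) = N³ (d(N) = N²*N = N³)
j*d(P) - 20 = 36*27³ - 20 = 36*19683 - 20 = 708588 - 20 = 708568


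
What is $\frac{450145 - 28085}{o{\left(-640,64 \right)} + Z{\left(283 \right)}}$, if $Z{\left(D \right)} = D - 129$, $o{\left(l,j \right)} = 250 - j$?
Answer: $\frac{21103}{17} \approx 1241.4$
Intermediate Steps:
$Z{\left(D \right)} = -129 + D$ ($Z{\left(D \right)} = D - 129 = -129 + D$)
$\frac{450145 - 28085}{o{\left(-640,64 \right)} + Z{\left(283 \right)}} = \frac{450145 - 28085}{\left(250 - 64\right) + \left(-129 + 283\right)} = \frac{422060}{\left(250 - 64\right) + 154} = \frac{422060}{186 + 154} = \frac{422060}{340} = 422060 \cdot \frac{1}{340} = \frac{21103}{17}$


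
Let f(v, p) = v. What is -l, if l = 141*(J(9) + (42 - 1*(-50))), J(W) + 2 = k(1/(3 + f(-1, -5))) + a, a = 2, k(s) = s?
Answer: -26085/2 ≈ -13043.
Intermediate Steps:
J(W) = 1/2 (J(W) = -2 + (1/(3 - 1) + 2) = -2 + (1/2 + 2) = -2 + 5/2 = 1/2)
l = 26085/2 (l = 141*(1/2 + (42 - 1*(-50))) = 141*(1/2 + (42 + 50)) = 141*(1/2 + 92) = 141*(185/2) = 26085/2 ≈ 13043.)
-l = -1*26085/2 = -26085/2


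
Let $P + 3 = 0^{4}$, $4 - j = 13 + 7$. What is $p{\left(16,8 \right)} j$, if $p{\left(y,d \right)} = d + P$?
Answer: $-80$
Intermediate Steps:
$j = -16$ ($j = 4 - \left(13 + 7\right) = 4 - 20 = -16$)
$P = -3$ ($P = -3 + 0^{4} = -3 + 0 = -3$)
$p{\left(y,d \right)} = -3 + d$ ($p{\left(y,d \right)} = d - 3 = -3 + d$)
$p{\left(16,8 \right)} j = \left(-3 + 8\right) \left(-16\right) = 5 \left(-16\right) = -80$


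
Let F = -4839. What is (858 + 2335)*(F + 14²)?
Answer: -14825099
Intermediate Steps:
(858 + 2335)*(F + 14²) = (858 + 2335)*(-4839 + 14²) = 3193*(-4839 + 196) = 3193*(-4643) = -14825099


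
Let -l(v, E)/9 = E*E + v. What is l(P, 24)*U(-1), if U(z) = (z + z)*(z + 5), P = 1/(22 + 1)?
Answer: 953928/23 ≈ 41475.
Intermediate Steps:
P = 1/23 ≈ 0.043478
l(v, E) = -9*v - 9*E**2 (l(v, E) = -9*(E*E + v) = -9*(E**2 + v) = -9*(v + E**2) = -9*v - 9*E**2)
U(z) = 2*z*(5 + z) (U(z) = (2*z)*(5 + z) = 2*z*(5 + z))
l(P, 24)*U(-1) = (-9*1/23 - 9*24**2)*(2*(-1)*(5 - 1)) = (-9/23 - 9*576)*(2*(-1)*4) = (-9/23 - 5184)*(-8) = -119241/23*(-8) = 953928/23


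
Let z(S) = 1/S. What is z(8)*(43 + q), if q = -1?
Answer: 21/4 ≈ 5.2500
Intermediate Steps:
z(8)*(43 + q) = (43 - 1)/8 = (⅛)*42 = 21/4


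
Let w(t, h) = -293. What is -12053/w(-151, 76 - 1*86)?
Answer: 12053/293 ≈ 41.137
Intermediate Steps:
-12053/w(-151, 76 - 1*86) = -12053/(-293) = -12053*(-1/293) = 12053/293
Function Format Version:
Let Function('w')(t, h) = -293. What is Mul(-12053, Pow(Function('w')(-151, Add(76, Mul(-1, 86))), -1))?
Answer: Rational(12053, 293) ≈ 41.137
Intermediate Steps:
Mul(-12053, Pow(Function('w')(-151, Add(76, Mul(-1, 86))), -1)) = Mul(-12053, Pow(-293, -1)) = Mul(-12053, Rational(-1, 293)) = Rational(12053, 293)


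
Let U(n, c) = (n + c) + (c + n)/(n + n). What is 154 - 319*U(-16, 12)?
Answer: 11121/8 ≈ 1390.1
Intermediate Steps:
U(n, c) = c + n + (c + n)/(2*n) (U(n, c) = (c + n) + (c + n)/((2*n)) = (c + n) + (c + n)*(1/(2*n)) = (c + n) + (c + n)/(2*n) = c + n + (c + n)/(2*n))
154 - 319*U(-16, 12) = 154 - 319*(½ + 12 - 16 + (½)*12/(-16)) = 154 - 319*(½ + 12 - 16 + (½)*12*(-1/16)) = 154 - 319*(½ + 12 - 16 - 3/8) = 154 - 319*(-31/8) = 154 + 9889/8 = 11121/8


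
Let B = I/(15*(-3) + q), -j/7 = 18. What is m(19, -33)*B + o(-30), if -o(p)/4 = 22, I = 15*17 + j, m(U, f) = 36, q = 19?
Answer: -3466/13 ≈ -266.62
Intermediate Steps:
j = -126 (j = -7*18 = -126)
I = 129 (I = 15*17 - 126 = 255 - 126 = 129)
o(p) = -88 (o(p) = -4*22 = -88)
B = -129/26 (B = 129/(15*(-3) + 19) = 129/(-45 + 19) = 129/(-26) = 129*(-1/26) = -129/26 ≈ -4.9615)
m(19, -33)*B + o(-30) = 36*(-129/26) - 88 = -2322/13 - 88 = -3466/13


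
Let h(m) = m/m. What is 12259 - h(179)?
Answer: 12258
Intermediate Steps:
h(m) = 1
12259 - h(179) = 12259 - 1*1 = 12259 - 1 = 12258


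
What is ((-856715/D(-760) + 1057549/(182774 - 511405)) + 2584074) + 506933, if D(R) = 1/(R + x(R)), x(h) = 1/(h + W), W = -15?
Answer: 1074944621953483/1643155 ≈ 6.5420e+8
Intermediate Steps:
x(h) = 1/(-15 + h) (x(h) = 1/(h - 15) = 1/(-15 + h))
D(R) = 1/(R + 1/(-15 + R))
((-856715/D(-760) + 1057549/(182774 - 511405)) + 2584074) + 506933 = ((-856715*(1 - 760*(-15 - 760))/(-15 - 760) + 1057549/(182774 - 511405)) + 2584074) + 506933 = ((-856715/(-775/(1 - 760*(-775))) + 1057549/(-328631)) + 2584074) + 506933 = ((-856715/(-775/(1 + 589000)) + 1057549*(-1/328631)) + 2584074) + 506933 = ((-856715/(-775/589001) - 1057549/328631) + 2584074) + 506933 = ((-856715*(-589001/775) - 1057549/328631) + 2584074) + 506933 = ((100921198343/155 - 1057549/328631) + 2584074) + 506933 = (1069865618346398/1643155 + 2584074) + 506933 = 1074111652459868/1643155 + 506933 = 1074944621953483/1643155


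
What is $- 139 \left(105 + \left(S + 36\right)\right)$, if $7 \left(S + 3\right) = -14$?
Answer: $-18904$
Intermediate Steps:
$S = -5$ ($S = -3 + \frac{1}{7} \left(-14\right) = -3 - 2 = -5$)
$- 139 \left(105 + \left(S + 36\right)\right) = - 139 \left(105 + \left(-5 + 36\right)\right) = - 139 \left(105 + 31\right) = \left(-139\right) 136 = -18904$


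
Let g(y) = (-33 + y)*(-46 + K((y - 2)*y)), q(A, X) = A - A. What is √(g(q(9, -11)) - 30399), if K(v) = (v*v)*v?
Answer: 3*I*√3209 ≈ 169.94*I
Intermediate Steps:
q(A, X) = 0
K(v) = v³ (K(v) = v²*v = v³)
g(y) = (-46 + y³*(-2 + y)³)*(-33 + y) (g(y) = (-33 + y)*(-46 + ((y - 2)*y)³) = (-33 + y)*(-46 + ((-2 + y)*y)³) = (-33 + y)*(-46 + (y*(-2 + y))³) = (-33 + y)*(-46 + y³*(-2 + y)³) = (-46 + y³*(-2 + y)³)*(-33 + y))
√(g(q(9, -11)) - 30399) = √((1518 - 46*0 + 0⁴*(-2 + 0)³ - 33*0³*(-2 + 0)³) - 30399) = √((1518 + 0 + 0*(-2)³ - 33*0*(-2)³) - 30399) = √((1518 + 0 + 0*(-8) - 33*0*(-8)) - 30399) = √((1518 + 0 + 0 + 0) - 30399) = √(1518 - 30399) = √(-28881) = 3*I*√3209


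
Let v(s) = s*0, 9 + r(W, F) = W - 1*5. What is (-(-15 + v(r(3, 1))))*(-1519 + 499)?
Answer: -15300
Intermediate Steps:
r(W, F) = -14 + W (r(W, F) = -9 + (W - 1*5) = -9 + (W - 5) = -9 + (-5 + W) = -14 + W)
v(s) = 0
(-(-15 + v(r(3, 1))))*(-1519 + 499) = (-(-15 + 0))*(-1519 + 499) = -1*(-15)*(-1020) = 15*(-1020) = -15300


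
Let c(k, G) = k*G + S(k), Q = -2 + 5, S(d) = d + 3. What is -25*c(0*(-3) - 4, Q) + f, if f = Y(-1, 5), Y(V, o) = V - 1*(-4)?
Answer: 328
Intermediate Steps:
Y(V, o) = 4 + V (Y(V, o) = V + 4 = 4 + V)
f = 3 (f = 4 - 1 = 3)
S(d) = 3 + d
Q = 3
c(k, G) = 3 + k + G*k (c(k, G) = k*G + (3 + k) = G*k + (3 + k) = 3 + k + G*k)
-25*c(0*(-3) - 4, Q) + f = -25*(3 + (0*(-3) - 4) + 3*(0*(-3) - 4)) + 3 = -25*(3 + (0 - 4) + 3*(0 - 4)) + 3 = -25*(3 - 4 + 3*(-4)) + 3 = -25*(3 - 4 - 12) + 3 = -25*(-13) + 3 = 325 + 3 = 328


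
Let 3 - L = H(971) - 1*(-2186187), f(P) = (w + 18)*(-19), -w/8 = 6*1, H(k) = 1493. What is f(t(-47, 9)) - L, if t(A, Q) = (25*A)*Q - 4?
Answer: 2188247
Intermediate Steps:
w = -48 ≈ -48.000
t(A, Q) = -4 + 25*A*Q (t(A, Q) = 25*A*Q - 4 = -4 + 25*A*Q)
f(P) = 570 (f(P) = (-48 + 18)*(-19) = -30*(-19) = 570)
L = -2187677 (L = 3 - (1493 - 1*(-2186187)) = 3 - (1493 + 2186187) = 3 - 1*2187680 = 3 - 2187680 = -2187677)
f(t(-47, 9)) - L = 570 - 1*(-2187677) = 570 + 2187677 = 2188247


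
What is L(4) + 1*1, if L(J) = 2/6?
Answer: 4/3 ≈ 1.3333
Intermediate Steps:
L(J) = ⅓ (L(J) = 2*(⅙) = ⅓)
L(4) + 1*1 = ⅓ + 1*1 = ⅓ + 1 = 4/3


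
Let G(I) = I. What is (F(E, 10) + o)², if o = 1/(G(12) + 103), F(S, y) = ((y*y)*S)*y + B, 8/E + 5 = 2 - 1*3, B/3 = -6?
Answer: 217348966849/119025 ≈ 1.8261e+6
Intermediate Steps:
B = -18 (B = 3*(-6) = -18)
E = -4/3 (E = 8/(-5 + (2 - 1*3)) = 8/(-5 + (2 - 3)) = 8/(-5 - 1) = 8/(-6) = 8*(-⅙) = -4/3 ≈ -1.3333)
F(S, y) = -18 + S*y³ (F(S, y) = ((y*y)*S)*y - 18 = (y²*S)*y - 18 = (S*y²)*y - 18 = S*y³ - 18 = -18 + S*y³)
o = 1/115 (o = 1/(12 + 103) = 1/115 ≈ 0.0086956)
(F(E, 10) + o)² = ((-18 - 4/3*10³) + 1/115)² = ((-18 - 4/3*1000) + 1/115)² = ((-18 - 4000/3) + 1/115)² = (-4054/3 + 1/115)² = (-466207/345)² = 217348966849/119025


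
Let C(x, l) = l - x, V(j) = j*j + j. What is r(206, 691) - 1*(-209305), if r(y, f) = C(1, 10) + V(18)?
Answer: 209656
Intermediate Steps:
V(j) = j + j² (V(j) = j² + j = j + j²)
r(y, f) = 351 (r(y, f) = (10 - 1*1) + 18*(1 + 18) = (10 - 1) + 18*19 = 9 + 342 = 351)
r(206, 691) - 1*(-209305) = 351 - 1*(-209305) = 351 + 209305 = 209656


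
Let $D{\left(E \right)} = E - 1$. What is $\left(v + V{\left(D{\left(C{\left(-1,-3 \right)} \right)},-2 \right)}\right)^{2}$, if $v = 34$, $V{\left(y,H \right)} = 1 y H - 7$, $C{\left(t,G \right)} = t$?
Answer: $961$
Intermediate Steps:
$D{\left(E \right)} = -1 + E$
$V{\left(y,H \right)} = -7 + H y$ ($V{\left(y,H \right)} = y H - 7 = H y - 7 = -7 + H y$)
$\left(v + V{\left(D{\left(C{\left(-1,-3 \right)} \right)},-2 \right)}\right)^{2} = \left(34 - \left(7 + 2 \left(-1 - 1\right)\right)\right)^{2} = \left(34 - 3\right)^{2} = 31^{2} = 961$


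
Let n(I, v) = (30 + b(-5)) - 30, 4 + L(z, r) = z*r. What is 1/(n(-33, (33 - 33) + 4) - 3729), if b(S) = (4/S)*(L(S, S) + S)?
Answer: -5/18709 ≈ -0.00026725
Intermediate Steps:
L(z, r) = -4 + r*z (L(z, r) = -4 + z*r = -4 + r*z)
b(S) = 4*(-4 + S + S²)/S (b(S) = (4/S)*((-4 + S*S) + S) = (4/S)*((-4 + S²) + S) = (4/S)*(-4 + S + S²) = 4*(-4 + S + S²)/S)
n(I, v) = -64/5 (n(I, v) = (30 + (4 - 16/(-5) + 4*(-5))) - 30 = (30 + (4 - 16*(-⅕) - 20)) - 30 = (30 + (4 + 16/5 - 20)) - 30 = (30 - 64/5) - 30 = 86/5 - 30 = -64/5)
1/(n(-33, (33 - 33) + 4) - 3729) = 1/(-64/5 - 3729) = 1/(-18709/5) = -5/18709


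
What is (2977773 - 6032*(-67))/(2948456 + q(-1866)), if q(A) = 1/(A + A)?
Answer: 12621314244/11003637791 ≈ 1.1470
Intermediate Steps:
q(A) = 1/(2*A)
(2977773 - 6032*(-67))/(2948456 + q(-1866)) = (2977773 - 6032*(-67))/(2948456 + (½)/(-1866)) = (2977773 + 404144)/(2948456 + (½)*(-1/1866)) = 3381917/(2948456 - 1/3732) = 3381917/(11003637791/3732) = 3381917*(3732/11003637791) = 12621314244/11003637791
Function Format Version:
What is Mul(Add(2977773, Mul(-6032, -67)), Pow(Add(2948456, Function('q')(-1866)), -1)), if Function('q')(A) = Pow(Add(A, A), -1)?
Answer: Rational(12621314244, 11003637791) ≈ 1.1470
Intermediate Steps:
Function('q')(A) = Mul(Rational(1, 2), Pow(A, -1)) (Function('q')(A) = Pow(Mul(2, A), -1) = Mul(Rational(1, 2), Pow(A, -1)))
Mul(Add(2977773, Mul(-6032, -67)), Pow(Add(2948456, Function('q')(-1866)), -1)) = Mul(Add(2977773, Mul(-6032, -67)), Pow(Add(2948456, Mul(Rational(1, 2), Pow(-1866, -1))), -1)) = Mul(Add(2977773, 404144), Pow(Add(2948456, Mul(Rational(1, 2), Rational(-1, 1866))), -1)) = Mul(3381917, Pow(Add(2948456, Rational(-1, 3732)), -1)) = Mul(3381917, Pow(Rational(11003637791, 3732), -1)) = Mul(3381917, Rational(3732, 11003637791)) = Rational(12621314244, 11003637791)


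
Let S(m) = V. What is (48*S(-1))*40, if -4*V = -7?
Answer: 3360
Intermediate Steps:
V = 7/4 (V = -1/4*(-7) = 7/4 ≈ 1.7500)
S(m) = 7/4
(48*S(-1))*40 = (48*(7/4))*40 = 84*40 = 3360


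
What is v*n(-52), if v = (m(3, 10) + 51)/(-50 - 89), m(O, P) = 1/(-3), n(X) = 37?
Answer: -5624/417 ≈ -13.487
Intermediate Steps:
m(O, P) = -1/3
v = -152/417 (v = (-1/3 + 51)/(-50 - 89) = (152/3)/(-139) = (152/3)*(-1/139) = -152/417 ≈ -0.36451)
v*n(-52) = -152/417*37 = -5624/417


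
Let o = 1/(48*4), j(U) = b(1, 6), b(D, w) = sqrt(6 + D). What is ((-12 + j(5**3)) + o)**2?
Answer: 5561857/36864 - 2303*sqrt(7)/96 ≈ 87.405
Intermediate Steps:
j(U) = sqrt(7) (j(U) = sqrt(6 + 1) = sqrt(7))
o = 1/192 ≈ 0.0052083
((-12 + j(5**3)) + o)**2 = ((-12 + sqrt(7)) + 1/192)**2 = (-2303/192 + sqrt(7))**2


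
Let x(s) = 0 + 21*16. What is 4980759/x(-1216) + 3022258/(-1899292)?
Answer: 112605955285/7597168 ≈ 14822.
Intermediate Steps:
x(s) = 336 (x(s) = 0 + 336 = 336)
4980759/x(-1216) + 3022258/(-1899292) = 4980759/336 + 3022258/(-1899292) = 4980759*(1/336) + 3022258*(-1/1899292) = 237179/16 - 1511129/949646 = 112605955285/7597168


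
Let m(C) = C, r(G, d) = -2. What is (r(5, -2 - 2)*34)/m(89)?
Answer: -68/89 ≈ -0.76404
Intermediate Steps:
(r(5, -2 - 2)*34)/m(89) = -2*34/89 = -68*1/89 = -68/89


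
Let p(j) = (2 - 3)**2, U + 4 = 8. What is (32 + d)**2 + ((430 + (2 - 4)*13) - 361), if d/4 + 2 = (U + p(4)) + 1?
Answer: 2347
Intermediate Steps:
U = 4 (U = -4 + 8 = 4)
p(j) = 1 (p(j) = (-1)**2 = 1)
d = 16 (d = -8 + 4*((4 + 1) + 1) = -8 + 4*(5 + 1) = -8 + 4*6 = -8 + 24 = 16)
(32 + d)**2 + ((430 + (2 - 4)*13) - 361) = (32 + 16)**2 + ((430 + (2 - 4)*13) - 361) = 48**2 + ((430 - 2*13) - 361) = 2304 + ((430 - 26) - 361) = 2304 + (404 - 361) = 2304 + 43 = 2347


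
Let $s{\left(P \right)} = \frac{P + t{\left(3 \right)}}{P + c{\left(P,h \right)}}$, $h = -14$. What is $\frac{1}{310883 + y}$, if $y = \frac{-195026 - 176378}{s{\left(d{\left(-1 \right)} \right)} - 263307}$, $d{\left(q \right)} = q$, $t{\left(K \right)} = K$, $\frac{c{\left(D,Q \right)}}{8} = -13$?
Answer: $\frac{27647237}{8595094977691} \approx 3.2166 \cdot 10^{-6}$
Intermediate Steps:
$c{\left(D,Q \right)} = -104$ ($c{\left(D,Q \right)} = 8 \left(-13\right) = -104$)
$s{\left(P \right)} = \frac{3 + P}{-104 + P}$ ($s{\left(P \right)} = \frac{P + 3}{P - 104} = \frac{3 + P}{-104 + P}$)
$y = \frac{38997420}{27647237}$ ($y = \frac{-195026 - 176378}{\frac{3 - 1}{-104 - 1} - 263307} = - \frac{371404}{\frac{1}{-105} \cdot 2 - 263307} = - \frac{371404}{\left(- \frac{1}{105}\right) 2 - 263307} = - \frac{371404}{- \frac{2}{105} - 263307} = - \frac{371404}{- \frac{27647237}{105}} = \left(-371404\right) \left(- \frac{105}{27647237}\right) = \frac{38997420}{27647237} \approx 1.4105$)
$\frac{1}{310883 + y} = \frac{1}{310883 + \frac{38997420}{27647237}} = \frac{1}{\frac{8595094977691}{27647237}} = \frac{27647237}{8595094977691}$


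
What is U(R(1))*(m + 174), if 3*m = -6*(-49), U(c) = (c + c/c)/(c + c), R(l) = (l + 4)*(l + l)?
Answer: 748/5 ≈ 149.60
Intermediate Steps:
R(l) = 2*l*(4 + l) (R(l) = (4 + l)*(2*l) = 2*l*(4 + l))
U(c) = (1 + c)/(2*c) (U(c) = (c + 1)/((2*c)) = (1 + c)*(1/(2*c)) = (1 + c)/(2*c))
m = 98 (m = (-6*(-49))/3 = (1/3)*294 = 98)
U(R(1))*(m + 174) = ((1 + 2*1*(4 + 1))/(2*((2*1*(4 + 1)))))*(98 + 174) = ((1 + 2*1*5)/(2*((2*1*5))))*272 = ((1/2)*(1 + 10)/10)*272 = ((1/2)*(1/10)*11)*272 = (11/20)*272 = 748/5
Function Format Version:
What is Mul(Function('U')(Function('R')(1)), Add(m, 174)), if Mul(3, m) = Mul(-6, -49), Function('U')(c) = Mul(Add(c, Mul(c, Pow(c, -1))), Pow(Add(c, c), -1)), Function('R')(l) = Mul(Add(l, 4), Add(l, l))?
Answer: Rational(748, 5) ≈ 149.60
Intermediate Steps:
Function('R')(l) = Mul(2, l, Add(4, l)) (Function('R')(l) = Mul(Add(4, l), Mul(2, l)) = Mul(2, l, Add(4, l)))
Function('U')(c) = Mul(Rational(1, 2), Pow(c, -1), Add(1, c)) (Function('U')(c) = Mul(Add(c, 1), Pow(Mul(2, c), -1)) = Mul(Add(1, c), Mul(Rational(1, 2), Pow(c, -1))) = Mul(Rational(1, 2), Pow(c, -1), Add(1, c)))
m = 98 (m = Mul(Rational(1, 3), Mul(-6, -49)) = Mul(Rational(1, 3), 294) = 98)
Mul(Function('U')(Function('R')(1)), Add(m, 174)) = Mul(Mul(Rational(1, 2), Pow(Mul(2, 1, Add(4, 1)), -1), Add(1, Mul(2, 1, Add(4, 1)))), Add(98, 174)) = Mul(Mul(Rational(1, 2), Pow(Mul(2, 1, 5), -1), Add(1, Mul(2, 1, 5))), 272) = Mul(Mul(Rational(1, 2), Pow(10, -1), Add(1, 10)), 272) = Mul(Mul(Rational(1, 2), Rational(1, 10), 11), 272) = Mul(Rational(11, 20), 272) = Rational(748, 5)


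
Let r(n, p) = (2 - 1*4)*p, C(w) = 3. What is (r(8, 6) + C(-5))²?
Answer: 81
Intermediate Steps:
r(n, p) = -2*p (r(n, p) = (2 - 4)*p = -2*p)
(r(8, 6) + C(-5))² = (-2*6 + 3)² = (-12 + 3)² = (-9)² = 81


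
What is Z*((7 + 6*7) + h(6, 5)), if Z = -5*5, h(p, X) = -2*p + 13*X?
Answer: -2550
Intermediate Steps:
Z = -25
Z*((7 + 6*7) + h(6, 5)) = -25*((7 + 6*7) + (-2*6 + 13*5)) = -25*((7 + 42) + (-12 + 65)) = -25*(49 + 53) = -25*102 = -2550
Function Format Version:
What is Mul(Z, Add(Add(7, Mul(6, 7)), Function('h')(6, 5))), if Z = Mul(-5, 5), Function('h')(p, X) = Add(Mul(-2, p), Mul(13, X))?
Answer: -2550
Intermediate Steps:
Z = -25
Mul(Z, Add(Add(7, Mul(6, 7)), Function('h')(6, 5))) = Mul(-25, Add(Add(7, Mul(6, 7)), Add(Mul(-2, 6), Mul(13, 5)))) = Mul(-25, Add(Add(7, 42), Add(-12, 65))) = Mul(-25, Add(49, 53)) = Mul(-25, 102) = -2550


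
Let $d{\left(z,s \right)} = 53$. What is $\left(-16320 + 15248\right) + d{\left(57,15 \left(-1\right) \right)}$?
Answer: $-1019$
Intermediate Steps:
$\left(-16320 + 15248\right) + d{\left(57,15 \left(-1\right) \right)} = \left(-16320 + 15248\right) + 53 = -1072 + 53 = -1019$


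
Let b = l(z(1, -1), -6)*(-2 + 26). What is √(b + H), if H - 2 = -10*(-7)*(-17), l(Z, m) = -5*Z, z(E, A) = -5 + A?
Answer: 6*I*√13 ≈ 21.633*I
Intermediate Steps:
H = -1188 (H = 2 - 10*(-7)*(-17) = 2 + 70*(-17) = 2 - 1190 = -1188)
b = 720 (b = (-5*(-5 - 1))*(-2 + 26) = -5*(-6)*24 = 30*24 = 720)
√(b + H) = √(720 - 1188) = √(-468) = 6*I*√13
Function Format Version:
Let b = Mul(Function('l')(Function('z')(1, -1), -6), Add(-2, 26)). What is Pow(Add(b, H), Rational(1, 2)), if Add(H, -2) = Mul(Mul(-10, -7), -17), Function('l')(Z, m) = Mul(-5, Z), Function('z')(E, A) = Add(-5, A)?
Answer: Mul(6, I, Pow(13, Rational(1, 2))) ≈ Mul(21.633, I)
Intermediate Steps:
H = -1188 (H = Add(2, Mul(Mul(-10, -7), -17)) = Add(2, Mul(70, -17)) = Add(2, -1190) = -1188)
b = 720 (b = Mul(Mul(-5, Add(-5, -1)), Add(-2, 26)) = Mul(Mul(-5, -6), 24) = Mul(30, 24) = 720)
Pow(Add(b, H), Rational(1, 2)) = Pow(Add(720, -1188), Rational(1, 2)) = Pow(-468, Rational(1, 2)) = Mul(6, I, Pow(13, Rational(1, 2)))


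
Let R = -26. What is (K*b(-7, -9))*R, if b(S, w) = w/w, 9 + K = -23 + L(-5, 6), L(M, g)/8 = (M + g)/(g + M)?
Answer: 624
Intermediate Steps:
L(M, g) = 8 (L(M, g) = 8*((M + g)/(g + M)) = 8*((M + g)/(M + g)) = 8*1 = 8)
K = -24 (K = -9 + (-23 + 8) = -9 - 15 = -24)
b(S, w) = 1
(K*b(-7, -9))*R = -24*1*(-26) = -24*(-26) = 624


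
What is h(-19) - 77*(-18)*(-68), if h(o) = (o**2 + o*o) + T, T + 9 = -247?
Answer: -93782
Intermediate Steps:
T = -256 (T = -9 - 247 = -256)
h(o) = -256 + 2*o**2 (h(o) = (o**2 + o*o) - 256 = (o**2 + o**2) - 256 = 2*o**2 - 256 = -256 + 2*o**2)
h(-19) - 77*(-18)*(-68) = (-256 + 2*(-19)**2) - 77*(-18)*(-68) = (-256 + 2*361) - (-1386)*(-68) = (-256 + 722) - 1*94248 = 466 - 94248 = -93782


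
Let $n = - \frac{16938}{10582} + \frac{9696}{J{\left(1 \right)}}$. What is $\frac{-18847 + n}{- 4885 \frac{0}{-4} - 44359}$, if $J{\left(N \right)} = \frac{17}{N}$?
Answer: $\frac{1644073546}{3989958973} \approx 0.41205$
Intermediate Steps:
$n = \frac{51157563}{89947}$ ($n = - \frac{16938}{10582} + \frac{9696}{17 \cdot 1^{-1}} = \left(-16938\right) \frac{1}{10582} + \frac{9696}{17 \cdot 1} = - \frac{8469}{5291} + \frac{9696}{17} = \frac{51157563}{89947} \approx 568.75$)
$\frac{-18847 + n}{- 4885 \frac{0}{-4} - 44359} = \frac{-18847 + \frac{51157563}{89947}}{- 4885 \frac{0}{-4} - 44359} = - \frac{1644073546}{89947 \left(- 4885 \cdot 0 \left(- \frac{1}{4}\right) - 44359\right)} = - \frac{1644073546}{89947 \left(\left(-4885\right) 0 - 44359\right)} = - \frac{1644073546}{89947 \left(0 - 44359\right)} = - \frac{1644073546}{89947 \left(-44359\right)} = \left(- \frac{1644073546}{89947}\right) \left(- \frac{1}{44359}\right) = \frac{1644073546}{3989958973}$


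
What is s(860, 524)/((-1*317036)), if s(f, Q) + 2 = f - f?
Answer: 1/158518 ≈ 6.3084e-6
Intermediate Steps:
s(f, Q) = -2 (s(f, Q) = -2 + (f - f) = -2 + 0 = -2)
s(860, 524)/((-1*317036)) = -2/((-1*317036)) = -2/(-317036) = -2*(-1/317036) = 1/158518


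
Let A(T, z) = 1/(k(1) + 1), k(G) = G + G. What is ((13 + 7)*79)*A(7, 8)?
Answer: 1580/3 ≈ 526.67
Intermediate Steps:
k(G) = 2*G
A(T, z) = ⅓ (A(T, z) = 1/(2*1 + 1) = 1/(2 + 1) = 1/3 = ⅓)
((13 + 7)*79)*A(7, 8) = ((13 + 7)*79)*(⅓) = (20*79)*(⅓) = 1580*(⅓) = 1580/3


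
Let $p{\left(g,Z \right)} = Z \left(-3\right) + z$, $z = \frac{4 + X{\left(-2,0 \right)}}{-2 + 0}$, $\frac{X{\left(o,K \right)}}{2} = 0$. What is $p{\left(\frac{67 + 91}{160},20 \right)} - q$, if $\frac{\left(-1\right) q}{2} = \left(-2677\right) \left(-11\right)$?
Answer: $58832$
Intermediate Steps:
$X{\left(o,K \right)} = 0$ ($X{\left(o,K \right)} = 2 \cdot 0 = 0$)
$q = -58894$ ($q = - 2 \left(\left(-2677\right) \left(-11\right)\right) = \left(-2\right) 29447 = -58894$)
$z = -2$ ($z = \frac{4 + 0}{-2 + 0} = \frac{4}{-2} = 4 \left(- \frac{1}{2}\right) = -2$)
$p{\left(g,Z \right)} = -2 - 3 Z$ ($p{\left(g,Z \right)} = Z \left(-3\right) - 2 = - 3 Z - 2 = -2 - 3 Z$)
$p{\left(\frac{67 + 91}{160},20 \right)} - q = \left(-2 - 60\right) - -58894 = \left(-2 - 60\right) + 58894 = -62 + 58894 = 58832$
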